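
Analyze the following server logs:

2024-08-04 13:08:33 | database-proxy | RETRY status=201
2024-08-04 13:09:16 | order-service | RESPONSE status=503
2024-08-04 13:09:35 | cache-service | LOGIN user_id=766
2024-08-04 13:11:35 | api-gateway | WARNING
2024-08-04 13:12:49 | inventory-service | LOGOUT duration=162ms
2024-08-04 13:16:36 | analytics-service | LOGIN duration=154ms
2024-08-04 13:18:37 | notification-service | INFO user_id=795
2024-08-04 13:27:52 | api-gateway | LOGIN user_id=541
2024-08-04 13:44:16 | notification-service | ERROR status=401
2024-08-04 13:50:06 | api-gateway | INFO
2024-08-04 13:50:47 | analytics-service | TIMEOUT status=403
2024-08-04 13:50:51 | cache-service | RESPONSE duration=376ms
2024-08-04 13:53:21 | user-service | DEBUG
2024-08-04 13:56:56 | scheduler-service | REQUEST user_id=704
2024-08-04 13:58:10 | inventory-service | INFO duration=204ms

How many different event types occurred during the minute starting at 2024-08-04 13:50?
3

To count unique event types:

1. Filter events in the minute starting at 2024-08-04 13:50
2. Extract event types from matching entries
3. Count unique types: 3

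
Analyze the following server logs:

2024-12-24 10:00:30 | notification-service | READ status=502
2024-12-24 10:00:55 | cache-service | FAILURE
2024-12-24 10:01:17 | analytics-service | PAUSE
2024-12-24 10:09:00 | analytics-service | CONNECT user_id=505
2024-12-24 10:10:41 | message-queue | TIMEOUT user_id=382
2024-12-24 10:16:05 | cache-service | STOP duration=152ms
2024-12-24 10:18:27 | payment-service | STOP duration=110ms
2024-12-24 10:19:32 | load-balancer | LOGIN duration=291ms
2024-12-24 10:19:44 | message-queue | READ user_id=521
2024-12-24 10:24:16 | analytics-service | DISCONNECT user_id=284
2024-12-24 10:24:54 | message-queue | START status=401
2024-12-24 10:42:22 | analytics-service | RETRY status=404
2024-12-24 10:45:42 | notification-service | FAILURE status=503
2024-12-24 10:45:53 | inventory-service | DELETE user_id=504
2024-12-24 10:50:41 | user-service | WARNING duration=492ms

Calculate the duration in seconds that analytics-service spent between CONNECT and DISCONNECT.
916

To calculate state duration:

1. Find CONNECT event for analytics-service: 2024-12-24 10:09:00
2. Find DISCONNECT event for analytics-service: 2024-12-24 10:24:16
3. Calculate duration: 2024-12-24 10:24:16 - 2024-12-24 10:09:00 = 916 seconds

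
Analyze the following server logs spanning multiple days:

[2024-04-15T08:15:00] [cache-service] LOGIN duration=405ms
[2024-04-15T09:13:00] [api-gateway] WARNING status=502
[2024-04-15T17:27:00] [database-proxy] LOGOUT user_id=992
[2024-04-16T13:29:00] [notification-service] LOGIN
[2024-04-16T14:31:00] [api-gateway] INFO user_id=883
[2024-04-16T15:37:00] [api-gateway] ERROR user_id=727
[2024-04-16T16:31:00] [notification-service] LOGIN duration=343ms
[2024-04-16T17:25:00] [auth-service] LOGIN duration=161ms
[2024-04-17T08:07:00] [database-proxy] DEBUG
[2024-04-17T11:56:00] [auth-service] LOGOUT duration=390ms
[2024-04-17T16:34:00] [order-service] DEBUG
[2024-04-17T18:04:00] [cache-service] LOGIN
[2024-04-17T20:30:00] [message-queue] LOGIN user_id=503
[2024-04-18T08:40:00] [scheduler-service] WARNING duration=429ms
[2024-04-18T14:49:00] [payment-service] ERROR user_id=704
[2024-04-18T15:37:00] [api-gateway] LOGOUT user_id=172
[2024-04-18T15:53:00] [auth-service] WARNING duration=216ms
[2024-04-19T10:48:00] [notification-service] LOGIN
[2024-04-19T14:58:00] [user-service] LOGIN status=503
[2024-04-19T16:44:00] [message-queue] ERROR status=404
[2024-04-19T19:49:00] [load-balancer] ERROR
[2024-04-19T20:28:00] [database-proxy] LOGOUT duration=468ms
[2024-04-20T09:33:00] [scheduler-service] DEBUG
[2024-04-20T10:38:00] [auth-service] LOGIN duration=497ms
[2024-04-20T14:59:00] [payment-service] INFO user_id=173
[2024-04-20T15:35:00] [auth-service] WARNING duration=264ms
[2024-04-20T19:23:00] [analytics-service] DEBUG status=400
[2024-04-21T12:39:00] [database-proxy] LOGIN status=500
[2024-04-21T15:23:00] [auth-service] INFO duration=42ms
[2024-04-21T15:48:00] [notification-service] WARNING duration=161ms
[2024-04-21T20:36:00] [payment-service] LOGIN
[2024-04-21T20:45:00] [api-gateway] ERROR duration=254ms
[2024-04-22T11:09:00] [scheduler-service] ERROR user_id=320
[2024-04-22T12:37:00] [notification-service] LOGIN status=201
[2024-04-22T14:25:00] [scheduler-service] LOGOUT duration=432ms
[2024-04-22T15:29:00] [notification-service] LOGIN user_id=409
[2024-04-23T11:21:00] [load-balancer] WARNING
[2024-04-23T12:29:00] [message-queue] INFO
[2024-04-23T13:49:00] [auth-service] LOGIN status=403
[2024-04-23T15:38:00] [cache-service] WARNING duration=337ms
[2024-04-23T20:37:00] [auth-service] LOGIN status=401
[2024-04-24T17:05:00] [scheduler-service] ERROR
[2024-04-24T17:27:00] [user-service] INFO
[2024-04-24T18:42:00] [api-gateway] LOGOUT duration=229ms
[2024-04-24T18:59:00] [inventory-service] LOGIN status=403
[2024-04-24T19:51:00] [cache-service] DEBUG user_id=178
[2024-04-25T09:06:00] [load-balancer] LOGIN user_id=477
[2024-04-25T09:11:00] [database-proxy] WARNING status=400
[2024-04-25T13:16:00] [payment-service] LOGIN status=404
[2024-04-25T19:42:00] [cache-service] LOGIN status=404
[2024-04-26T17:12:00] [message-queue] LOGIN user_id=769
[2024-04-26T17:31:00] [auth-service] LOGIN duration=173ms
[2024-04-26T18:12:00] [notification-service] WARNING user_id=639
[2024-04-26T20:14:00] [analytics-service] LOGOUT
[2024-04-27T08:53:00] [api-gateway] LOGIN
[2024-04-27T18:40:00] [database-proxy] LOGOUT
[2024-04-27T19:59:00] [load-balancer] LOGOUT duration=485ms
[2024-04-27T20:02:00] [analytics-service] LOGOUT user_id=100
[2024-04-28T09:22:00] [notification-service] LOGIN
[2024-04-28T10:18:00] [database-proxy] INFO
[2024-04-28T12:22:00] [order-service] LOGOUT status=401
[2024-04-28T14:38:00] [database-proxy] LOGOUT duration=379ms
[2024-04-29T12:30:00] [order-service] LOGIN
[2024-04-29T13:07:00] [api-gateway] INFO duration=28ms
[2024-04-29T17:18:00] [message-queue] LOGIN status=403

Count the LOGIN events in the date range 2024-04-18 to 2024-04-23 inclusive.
9

To filter by date range:

1. Date range: 2024-04-18 through 2024-04-23, both dates inclusive
2. Filter for LOGIN events whose date falls in this range
3. Count matching events: 9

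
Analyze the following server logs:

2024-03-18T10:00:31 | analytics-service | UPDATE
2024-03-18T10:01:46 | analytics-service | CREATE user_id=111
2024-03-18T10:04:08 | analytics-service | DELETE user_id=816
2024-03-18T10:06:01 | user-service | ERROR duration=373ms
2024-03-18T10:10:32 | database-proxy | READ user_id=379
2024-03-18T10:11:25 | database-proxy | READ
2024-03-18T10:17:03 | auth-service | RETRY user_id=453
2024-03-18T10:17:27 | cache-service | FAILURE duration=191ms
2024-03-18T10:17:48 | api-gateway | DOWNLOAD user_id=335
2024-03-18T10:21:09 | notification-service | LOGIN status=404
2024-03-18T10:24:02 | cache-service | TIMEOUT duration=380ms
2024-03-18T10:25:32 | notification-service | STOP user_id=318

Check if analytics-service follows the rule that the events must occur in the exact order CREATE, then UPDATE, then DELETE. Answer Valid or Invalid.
Invalid

To validate ordering:

1. Required order: CREATE → UPDATE → DELETE
2. Rule: the events must occur in the exact order CREATE, then UPDATE, then DELETE
3. Check actual order of events for analytics-service
4. Result: Invalid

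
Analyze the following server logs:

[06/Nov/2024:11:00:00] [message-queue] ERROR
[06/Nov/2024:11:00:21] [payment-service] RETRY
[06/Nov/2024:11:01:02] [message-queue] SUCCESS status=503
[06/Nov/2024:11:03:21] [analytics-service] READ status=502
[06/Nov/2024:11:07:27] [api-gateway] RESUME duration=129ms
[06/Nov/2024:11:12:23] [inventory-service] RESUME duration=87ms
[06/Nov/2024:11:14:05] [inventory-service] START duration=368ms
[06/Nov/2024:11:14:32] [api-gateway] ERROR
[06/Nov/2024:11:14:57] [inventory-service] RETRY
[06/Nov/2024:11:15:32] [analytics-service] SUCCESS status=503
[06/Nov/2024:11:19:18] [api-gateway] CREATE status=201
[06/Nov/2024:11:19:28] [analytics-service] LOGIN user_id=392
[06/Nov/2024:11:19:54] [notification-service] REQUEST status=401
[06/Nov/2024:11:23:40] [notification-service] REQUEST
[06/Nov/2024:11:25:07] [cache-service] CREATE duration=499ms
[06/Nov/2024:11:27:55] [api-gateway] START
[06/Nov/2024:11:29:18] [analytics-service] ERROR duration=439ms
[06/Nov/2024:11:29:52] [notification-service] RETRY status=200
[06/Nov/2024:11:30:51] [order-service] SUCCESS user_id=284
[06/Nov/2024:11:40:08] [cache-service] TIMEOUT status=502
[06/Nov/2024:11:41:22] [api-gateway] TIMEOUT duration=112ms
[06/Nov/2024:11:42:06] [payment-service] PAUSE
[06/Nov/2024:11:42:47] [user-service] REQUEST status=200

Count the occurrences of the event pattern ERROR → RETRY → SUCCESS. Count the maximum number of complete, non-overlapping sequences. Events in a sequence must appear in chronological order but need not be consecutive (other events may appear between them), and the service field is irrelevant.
3

To count sequences:

1. Look for pattern: ERROR → RETRY → SUCCESS
2. Greedily scan the log in chronological order, matching each sequence element in turn (ignoring service)
3. Each time the full pattern completes, increment the count and restart matching from the next event
4. Complete non-overlapping sequences found: 3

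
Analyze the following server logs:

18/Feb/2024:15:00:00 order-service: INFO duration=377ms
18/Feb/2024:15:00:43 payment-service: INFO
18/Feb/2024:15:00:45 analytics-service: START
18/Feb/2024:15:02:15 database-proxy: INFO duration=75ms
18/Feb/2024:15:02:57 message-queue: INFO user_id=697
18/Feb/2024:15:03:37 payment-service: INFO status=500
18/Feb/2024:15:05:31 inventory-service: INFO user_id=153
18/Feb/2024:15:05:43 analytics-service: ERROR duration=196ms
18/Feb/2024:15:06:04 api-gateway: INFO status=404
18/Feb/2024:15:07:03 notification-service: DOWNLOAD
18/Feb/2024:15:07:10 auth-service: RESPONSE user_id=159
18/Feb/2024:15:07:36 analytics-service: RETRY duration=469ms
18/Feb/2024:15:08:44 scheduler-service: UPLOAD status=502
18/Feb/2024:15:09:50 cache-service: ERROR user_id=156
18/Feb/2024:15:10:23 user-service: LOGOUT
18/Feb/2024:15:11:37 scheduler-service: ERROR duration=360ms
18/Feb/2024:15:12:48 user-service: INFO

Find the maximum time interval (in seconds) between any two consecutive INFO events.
404

To find the longest gap:

1. Extract all INFO events in chronological order
2. Calculate time differences between consecutive events
3. Find the maximum difference
4. Longest gap: 404 seconds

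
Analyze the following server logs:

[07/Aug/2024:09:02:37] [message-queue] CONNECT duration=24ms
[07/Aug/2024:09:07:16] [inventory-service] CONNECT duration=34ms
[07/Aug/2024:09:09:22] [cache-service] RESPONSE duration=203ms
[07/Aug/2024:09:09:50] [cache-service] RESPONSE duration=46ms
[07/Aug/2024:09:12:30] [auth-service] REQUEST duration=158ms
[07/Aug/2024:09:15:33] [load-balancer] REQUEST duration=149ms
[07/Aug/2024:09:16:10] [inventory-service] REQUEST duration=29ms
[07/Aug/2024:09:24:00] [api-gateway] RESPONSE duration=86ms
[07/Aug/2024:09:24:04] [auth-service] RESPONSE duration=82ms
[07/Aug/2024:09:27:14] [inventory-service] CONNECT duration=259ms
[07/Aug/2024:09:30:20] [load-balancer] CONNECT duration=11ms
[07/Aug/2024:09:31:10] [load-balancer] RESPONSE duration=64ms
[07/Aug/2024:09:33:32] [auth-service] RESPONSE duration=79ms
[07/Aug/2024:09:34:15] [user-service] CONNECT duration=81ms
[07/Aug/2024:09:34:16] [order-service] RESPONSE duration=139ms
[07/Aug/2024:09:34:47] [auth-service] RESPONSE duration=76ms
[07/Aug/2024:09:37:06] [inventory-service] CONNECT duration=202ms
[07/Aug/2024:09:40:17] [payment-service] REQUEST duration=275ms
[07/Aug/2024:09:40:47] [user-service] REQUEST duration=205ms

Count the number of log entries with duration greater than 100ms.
8

To count timeouts:

1. Threshold: 100ms
2. Extract duration from each log entry
3. Count entries where duration > 100
4. Timeout count: 8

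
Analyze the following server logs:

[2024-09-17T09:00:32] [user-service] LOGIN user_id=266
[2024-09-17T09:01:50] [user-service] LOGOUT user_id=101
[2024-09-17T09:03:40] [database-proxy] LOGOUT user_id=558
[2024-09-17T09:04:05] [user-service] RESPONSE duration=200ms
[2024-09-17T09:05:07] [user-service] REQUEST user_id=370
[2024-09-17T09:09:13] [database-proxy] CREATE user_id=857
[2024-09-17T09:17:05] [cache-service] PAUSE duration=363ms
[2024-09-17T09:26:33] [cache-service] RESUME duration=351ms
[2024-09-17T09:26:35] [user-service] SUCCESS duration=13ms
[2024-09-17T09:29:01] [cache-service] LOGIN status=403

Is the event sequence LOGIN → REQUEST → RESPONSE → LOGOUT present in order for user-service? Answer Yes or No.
No

To verify sequence order:

1. Find all events in sequence LOGIN → REQUEST → RESPONSE → LOGOUT for user-service
2. Extract their timestamps
3. Check if timestamps are in ascending order
4. Result: No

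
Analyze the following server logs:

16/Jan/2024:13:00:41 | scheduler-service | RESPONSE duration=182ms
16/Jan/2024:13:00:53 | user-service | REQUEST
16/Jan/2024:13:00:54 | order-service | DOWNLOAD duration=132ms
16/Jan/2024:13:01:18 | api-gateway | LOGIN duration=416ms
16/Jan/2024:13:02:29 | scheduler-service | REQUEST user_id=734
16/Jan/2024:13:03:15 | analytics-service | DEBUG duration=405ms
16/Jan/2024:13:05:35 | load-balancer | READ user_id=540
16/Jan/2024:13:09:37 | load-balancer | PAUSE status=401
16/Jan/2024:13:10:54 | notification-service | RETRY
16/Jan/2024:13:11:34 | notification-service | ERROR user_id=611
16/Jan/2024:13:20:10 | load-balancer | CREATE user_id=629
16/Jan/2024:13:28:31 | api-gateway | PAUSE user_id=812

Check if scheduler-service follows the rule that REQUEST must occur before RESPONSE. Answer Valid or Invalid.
Invalid

To validate ordering:

1. Required order: REQUEST → RESPONSE
2. Rule: REQUEST must occur before RESPONSE
3. Check actual order of events for scheduler-service
4. Result: Invalid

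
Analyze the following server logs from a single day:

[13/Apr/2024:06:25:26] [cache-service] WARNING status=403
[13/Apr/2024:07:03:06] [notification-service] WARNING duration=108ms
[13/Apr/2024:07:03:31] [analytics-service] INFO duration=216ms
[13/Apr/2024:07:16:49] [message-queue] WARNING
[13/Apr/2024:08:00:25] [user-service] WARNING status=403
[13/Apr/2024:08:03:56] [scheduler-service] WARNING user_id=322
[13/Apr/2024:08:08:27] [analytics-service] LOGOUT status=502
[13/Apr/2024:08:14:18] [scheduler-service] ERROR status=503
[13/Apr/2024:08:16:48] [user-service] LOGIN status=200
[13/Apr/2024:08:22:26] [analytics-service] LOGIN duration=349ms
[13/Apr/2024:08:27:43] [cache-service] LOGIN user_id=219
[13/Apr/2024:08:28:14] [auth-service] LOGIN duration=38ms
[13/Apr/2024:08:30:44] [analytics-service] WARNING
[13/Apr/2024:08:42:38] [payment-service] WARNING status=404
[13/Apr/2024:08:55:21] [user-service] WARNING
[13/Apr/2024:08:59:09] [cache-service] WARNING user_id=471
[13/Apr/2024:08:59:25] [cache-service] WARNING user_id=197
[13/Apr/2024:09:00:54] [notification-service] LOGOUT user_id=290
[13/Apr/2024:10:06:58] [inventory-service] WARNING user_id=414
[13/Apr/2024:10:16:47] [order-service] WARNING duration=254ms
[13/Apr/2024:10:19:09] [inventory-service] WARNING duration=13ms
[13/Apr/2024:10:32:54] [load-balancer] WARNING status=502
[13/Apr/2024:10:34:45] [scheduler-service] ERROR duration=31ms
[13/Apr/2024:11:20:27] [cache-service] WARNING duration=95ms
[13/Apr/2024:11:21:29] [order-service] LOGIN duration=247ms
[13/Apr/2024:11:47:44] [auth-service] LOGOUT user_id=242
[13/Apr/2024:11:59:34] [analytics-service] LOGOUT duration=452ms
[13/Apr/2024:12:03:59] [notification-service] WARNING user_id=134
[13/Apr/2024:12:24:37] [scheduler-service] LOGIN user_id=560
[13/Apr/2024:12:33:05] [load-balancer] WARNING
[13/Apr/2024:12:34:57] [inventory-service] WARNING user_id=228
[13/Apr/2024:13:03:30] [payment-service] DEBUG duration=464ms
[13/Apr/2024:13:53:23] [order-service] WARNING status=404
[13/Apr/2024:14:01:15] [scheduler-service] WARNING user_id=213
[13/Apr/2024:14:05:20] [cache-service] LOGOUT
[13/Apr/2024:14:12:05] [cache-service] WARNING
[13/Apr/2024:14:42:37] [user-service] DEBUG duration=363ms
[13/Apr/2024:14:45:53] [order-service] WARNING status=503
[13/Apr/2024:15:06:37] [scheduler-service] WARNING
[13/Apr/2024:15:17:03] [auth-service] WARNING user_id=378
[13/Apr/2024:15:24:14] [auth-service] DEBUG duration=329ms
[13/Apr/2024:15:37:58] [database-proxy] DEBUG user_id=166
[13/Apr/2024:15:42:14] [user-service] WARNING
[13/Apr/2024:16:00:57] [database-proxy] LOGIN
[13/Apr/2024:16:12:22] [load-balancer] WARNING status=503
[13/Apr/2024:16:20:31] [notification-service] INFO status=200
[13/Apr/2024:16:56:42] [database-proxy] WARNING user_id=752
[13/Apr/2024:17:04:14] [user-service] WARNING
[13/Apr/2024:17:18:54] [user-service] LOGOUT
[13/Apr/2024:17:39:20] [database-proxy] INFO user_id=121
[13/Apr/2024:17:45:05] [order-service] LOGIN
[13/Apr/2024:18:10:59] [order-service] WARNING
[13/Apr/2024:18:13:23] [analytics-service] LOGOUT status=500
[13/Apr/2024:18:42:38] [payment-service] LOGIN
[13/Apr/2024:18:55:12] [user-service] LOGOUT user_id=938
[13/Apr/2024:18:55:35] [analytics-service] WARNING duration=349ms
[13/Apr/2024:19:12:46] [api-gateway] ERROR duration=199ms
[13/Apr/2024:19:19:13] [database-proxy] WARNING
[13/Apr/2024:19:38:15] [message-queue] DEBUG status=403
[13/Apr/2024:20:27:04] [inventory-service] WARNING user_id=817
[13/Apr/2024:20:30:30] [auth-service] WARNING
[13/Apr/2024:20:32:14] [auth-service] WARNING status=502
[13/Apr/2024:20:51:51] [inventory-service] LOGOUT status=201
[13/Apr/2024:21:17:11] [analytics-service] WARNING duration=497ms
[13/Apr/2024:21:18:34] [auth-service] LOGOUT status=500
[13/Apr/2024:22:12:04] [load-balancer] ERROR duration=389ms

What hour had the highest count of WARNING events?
8

To find the peak hour:

1. Group all WARNING events by hour
2. Count events in each hour
3. Find hour with maximum count
4. Peak hour: 8 (with 7 events)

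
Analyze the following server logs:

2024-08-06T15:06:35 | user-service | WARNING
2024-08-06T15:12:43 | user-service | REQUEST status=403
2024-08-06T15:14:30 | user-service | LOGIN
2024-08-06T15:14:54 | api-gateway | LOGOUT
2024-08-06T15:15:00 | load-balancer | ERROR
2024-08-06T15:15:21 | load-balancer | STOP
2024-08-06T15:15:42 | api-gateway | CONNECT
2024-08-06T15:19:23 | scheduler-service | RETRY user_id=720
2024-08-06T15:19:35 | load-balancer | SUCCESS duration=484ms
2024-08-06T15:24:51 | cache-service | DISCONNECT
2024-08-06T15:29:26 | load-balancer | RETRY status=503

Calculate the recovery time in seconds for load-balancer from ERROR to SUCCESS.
275

To calculate recovery time:

1. Find ERROR event for load-balancer: 2024-08-06T15:15:00
2. Find next SUCCESS event for load-balancer: 2024-08-06T15:19:35
3. Recovery time: 2024-08-06T15:19:35 - 2024-08-06T15:15:00 = 275 seconds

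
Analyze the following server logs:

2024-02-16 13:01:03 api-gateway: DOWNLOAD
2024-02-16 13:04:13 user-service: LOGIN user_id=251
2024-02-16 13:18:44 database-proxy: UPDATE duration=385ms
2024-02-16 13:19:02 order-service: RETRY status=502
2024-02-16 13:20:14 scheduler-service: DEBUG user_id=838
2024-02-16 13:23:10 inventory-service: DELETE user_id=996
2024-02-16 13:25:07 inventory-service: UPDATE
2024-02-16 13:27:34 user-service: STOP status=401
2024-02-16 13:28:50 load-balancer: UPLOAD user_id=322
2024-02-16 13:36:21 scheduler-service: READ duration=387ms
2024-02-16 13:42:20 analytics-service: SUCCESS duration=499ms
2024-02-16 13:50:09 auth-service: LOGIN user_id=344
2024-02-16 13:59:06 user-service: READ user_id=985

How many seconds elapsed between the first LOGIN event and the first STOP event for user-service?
1401

To find the time between events:

1. Locate the first LOGIN event for user-service: 2024-02-16 13:04:13
2. Locate the first STOP event for user-service: 2024-02-16 13:27:34
3. Calculate the difference: 2024-02-16 13:27:34 - 2024-02-16 13:04:13 = 1401 seconds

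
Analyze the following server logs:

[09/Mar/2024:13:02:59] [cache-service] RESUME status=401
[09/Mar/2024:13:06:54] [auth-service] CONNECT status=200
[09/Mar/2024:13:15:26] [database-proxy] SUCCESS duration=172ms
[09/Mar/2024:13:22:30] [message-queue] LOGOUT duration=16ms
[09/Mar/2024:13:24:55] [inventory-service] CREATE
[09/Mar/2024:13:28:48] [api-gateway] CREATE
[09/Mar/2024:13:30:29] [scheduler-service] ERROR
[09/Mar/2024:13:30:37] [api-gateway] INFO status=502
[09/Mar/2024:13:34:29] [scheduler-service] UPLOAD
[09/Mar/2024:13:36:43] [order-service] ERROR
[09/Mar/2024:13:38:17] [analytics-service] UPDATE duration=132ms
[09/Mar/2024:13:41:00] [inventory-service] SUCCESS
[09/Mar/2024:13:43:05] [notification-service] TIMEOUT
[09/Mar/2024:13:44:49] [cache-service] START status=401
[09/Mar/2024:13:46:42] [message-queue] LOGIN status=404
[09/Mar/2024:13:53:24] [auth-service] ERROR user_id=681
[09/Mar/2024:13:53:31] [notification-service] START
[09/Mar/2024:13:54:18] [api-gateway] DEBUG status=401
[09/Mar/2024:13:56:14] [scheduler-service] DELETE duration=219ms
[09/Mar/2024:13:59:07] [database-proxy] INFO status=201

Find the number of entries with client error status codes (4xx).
4

To find matching entries:

1. Pattern to match: client error status codes (4xx)
2. Scan each log entry for the pattern
3. Count matches: 4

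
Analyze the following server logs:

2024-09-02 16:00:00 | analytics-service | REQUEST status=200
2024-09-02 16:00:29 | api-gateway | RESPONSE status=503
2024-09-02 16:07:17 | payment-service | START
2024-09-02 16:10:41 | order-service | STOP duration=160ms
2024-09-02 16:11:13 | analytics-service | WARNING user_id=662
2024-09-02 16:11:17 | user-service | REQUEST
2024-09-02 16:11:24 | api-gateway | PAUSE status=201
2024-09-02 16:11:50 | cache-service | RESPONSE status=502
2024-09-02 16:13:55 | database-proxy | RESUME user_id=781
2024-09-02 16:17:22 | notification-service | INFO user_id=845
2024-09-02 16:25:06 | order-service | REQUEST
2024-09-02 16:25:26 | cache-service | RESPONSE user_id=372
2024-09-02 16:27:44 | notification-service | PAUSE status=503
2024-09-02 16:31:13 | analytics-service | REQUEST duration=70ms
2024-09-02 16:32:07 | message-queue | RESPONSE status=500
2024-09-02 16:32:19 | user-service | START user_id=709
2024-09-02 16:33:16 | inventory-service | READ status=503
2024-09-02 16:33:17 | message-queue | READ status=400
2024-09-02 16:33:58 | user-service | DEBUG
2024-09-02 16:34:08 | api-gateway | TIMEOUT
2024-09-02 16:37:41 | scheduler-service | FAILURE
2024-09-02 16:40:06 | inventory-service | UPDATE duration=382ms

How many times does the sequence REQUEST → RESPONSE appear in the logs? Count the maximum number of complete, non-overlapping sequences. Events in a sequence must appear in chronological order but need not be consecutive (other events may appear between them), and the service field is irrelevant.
4

To count sequences:

1. Look for pattern: REQUEST → RESPONSE
2. Greedily scan the log in chronological order, matching each sequence element in turn (ignoring service)
3. Each time the full pattern completes, increment the count and restart matching from the next event
4. Complete non-overlapping sequences found: 4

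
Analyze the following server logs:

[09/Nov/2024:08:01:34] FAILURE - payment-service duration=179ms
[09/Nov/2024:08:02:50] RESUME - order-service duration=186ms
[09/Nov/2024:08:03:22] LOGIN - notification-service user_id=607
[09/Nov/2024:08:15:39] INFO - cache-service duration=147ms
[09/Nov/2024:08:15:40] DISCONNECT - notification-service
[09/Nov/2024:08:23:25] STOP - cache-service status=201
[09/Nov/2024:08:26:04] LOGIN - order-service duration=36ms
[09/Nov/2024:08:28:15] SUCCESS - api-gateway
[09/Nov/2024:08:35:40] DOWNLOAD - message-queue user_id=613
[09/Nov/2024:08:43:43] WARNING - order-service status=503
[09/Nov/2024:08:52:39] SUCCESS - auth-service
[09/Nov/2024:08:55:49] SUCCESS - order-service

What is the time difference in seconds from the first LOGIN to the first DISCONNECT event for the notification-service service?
738

To find the time between events:

1. Locate the first LOGIN event for notification-service: 09/Nov/2024:08:03:22
2. Locate the first DISCONNECT event for notification-service: 09/Nov/2024:08:15:40
3. Calculate the difference: 09/Nov/2024:08:15:40 - 09/Nov/2024:08:03:22 = 738 seconds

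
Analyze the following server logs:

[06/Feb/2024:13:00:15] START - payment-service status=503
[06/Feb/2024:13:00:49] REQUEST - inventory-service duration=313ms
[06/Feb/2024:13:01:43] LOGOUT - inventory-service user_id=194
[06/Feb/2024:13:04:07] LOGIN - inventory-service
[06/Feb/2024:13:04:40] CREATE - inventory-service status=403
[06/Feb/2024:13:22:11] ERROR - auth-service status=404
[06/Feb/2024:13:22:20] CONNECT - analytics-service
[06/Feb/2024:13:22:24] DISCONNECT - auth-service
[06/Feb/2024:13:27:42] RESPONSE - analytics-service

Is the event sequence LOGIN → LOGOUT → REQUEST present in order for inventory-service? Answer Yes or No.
No

To verify sequence order:

1. Find all events in sequence LOGIN → LOGOUT → REQUEST for inventory-service
2. Extract their timestamps
3. Check if timestamps are in ascending order
4. Result: No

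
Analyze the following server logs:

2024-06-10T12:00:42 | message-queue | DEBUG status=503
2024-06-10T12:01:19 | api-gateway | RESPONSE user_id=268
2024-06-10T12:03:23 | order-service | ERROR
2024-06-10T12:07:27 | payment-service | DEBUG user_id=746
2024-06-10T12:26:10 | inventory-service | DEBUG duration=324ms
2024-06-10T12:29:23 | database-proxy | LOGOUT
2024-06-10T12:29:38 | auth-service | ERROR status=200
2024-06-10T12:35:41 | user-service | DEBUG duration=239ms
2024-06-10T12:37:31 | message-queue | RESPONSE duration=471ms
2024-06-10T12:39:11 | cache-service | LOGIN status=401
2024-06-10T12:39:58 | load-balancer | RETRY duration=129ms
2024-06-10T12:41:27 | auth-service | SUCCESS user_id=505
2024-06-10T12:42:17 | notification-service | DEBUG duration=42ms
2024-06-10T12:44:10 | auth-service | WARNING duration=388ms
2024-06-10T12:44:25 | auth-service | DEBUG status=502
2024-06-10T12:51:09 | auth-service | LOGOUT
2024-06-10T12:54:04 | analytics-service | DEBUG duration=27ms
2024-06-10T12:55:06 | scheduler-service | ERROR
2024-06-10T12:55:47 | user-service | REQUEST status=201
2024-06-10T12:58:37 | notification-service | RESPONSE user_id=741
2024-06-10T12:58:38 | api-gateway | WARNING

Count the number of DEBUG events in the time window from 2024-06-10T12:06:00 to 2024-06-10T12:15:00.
1

To count events in the time window:

1. Window boundaries: 2024-06-10T12:06:00 to 2024-06-10T12:15:00
2. Filter for DEBUG events within this window
3. Count matching events: 1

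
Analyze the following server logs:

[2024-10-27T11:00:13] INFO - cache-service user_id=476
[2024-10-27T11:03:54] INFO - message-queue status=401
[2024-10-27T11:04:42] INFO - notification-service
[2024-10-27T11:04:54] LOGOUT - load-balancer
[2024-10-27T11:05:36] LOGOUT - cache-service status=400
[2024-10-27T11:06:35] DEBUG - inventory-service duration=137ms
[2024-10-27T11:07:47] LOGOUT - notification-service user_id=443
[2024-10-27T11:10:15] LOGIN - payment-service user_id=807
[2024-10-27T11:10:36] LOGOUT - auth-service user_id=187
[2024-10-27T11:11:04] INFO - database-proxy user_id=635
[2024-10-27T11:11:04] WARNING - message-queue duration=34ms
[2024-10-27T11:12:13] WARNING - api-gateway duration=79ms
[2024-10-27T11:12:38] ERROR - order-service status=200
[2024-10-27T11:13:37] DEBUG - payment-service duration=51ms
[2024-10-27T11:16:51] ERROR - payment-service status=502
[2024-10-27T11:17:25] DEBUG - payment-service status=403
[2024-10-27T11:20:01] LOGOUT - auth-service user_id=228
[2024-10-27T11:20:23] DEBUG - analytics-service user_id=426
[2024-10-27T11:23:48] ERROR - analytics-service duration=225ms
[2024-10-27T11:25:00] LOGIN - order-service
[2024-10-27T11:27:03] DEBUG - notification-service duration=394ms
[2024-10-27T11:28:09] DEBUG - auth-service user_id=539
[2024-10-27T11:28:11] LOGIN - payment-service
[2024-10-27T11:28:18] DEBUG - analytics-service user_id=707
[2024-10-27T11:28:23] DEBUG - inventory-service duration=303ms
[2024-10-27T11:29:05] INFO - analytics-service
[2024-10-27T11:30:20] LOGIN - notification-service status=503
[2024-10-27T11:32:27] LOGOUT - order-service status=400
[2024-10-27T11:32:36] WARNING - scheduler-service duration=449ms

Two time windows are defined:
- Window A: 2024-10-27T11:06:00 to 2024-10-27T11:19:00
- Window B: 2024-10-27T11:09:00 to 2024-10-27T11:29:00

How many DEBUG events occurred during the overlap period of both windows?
2

To find overlap events:

1. Window A: 2024-10-27T11:06:00 to 2024-10-27T11:19:00
2. Window B: 2024-10-27T11:09:00 to 2024-10-27T11:29:00
3. Overlap period: 2024-10-27T11:09:00 to 2024-10-27T11:19:00
4. Count DEBUG events in overlap: 2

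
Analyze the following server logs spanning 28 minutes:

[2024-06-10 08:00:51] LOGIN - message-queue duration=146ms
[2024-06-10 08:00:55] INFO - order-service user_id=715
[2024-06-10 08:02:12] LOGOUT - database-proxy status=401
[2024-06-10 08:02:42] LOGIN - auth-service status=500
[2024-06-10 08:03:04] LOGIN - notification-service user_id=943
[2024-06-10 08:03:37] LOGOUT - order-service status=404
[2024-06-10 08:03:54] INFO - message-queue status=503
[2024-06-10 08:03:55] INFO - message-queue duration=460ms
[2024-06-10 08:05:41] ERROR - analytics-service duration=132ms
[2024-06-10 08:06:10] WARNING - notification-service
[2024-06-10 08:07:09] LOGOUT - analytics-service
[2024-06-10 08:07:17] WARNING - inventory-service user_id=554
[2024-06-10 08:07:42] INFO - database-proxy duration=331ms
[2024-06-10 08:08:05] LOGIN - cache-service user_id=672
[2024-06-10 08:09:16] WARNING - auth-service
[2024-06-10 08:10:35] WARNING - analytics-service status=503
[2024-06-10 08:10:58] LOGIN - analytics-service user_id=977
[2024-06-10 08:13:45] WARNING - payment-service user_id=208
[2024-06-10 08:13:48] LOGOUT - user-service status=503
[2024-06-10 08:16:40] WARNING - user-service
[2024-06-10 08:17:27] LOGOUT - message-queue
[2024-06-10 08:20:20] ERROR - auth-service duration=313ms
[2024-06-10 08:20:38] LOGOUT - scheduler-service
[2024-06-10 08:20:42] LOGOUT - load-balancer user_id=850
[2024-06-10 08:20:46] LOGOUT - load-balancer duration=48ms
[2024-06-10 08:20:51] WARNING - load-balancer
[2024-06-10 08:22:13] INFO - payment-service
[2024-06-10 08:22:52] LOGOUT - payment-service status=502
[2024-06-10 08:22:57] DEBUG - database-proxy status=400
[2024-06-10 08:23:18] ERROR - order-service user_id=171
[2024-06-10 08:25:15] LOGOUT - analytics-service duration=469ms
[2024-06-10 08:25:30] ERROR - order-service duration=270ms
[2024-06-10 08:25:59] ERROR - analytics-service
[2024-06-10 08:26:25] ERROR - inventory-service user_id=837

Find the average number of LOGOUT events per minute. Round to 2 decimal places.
0.36

To calculate the rate:

1. Count total LOGOUT events: 10
2. Total time period: 28 minutes
3. Rate = 10 / 28 = 0.36 events per minute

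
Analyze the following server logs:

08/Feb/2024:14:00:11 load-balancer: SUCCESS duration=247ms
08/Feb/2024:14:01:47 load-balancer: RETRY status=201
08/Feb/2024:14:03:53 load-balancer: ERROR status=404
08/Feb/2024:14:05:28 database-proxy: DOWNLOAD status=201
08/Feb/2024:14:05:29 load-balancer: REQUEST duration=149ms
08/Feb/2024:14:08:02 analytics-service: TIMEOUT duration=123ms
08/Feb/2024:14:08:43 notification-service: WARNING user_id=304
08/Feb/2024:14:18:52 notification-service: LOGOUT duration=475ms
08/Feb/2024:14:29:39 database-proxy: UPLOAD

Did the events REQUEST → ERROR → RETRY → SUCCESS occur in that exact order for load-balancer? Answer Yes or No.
No

To verify sequence order:

1. Find all events in sequence REQUEST → ERROR → RETRY → SUCCESS for load-balancer
2. Extract their timestamps
3. Check if timestamps are in ascending order
4. Result: No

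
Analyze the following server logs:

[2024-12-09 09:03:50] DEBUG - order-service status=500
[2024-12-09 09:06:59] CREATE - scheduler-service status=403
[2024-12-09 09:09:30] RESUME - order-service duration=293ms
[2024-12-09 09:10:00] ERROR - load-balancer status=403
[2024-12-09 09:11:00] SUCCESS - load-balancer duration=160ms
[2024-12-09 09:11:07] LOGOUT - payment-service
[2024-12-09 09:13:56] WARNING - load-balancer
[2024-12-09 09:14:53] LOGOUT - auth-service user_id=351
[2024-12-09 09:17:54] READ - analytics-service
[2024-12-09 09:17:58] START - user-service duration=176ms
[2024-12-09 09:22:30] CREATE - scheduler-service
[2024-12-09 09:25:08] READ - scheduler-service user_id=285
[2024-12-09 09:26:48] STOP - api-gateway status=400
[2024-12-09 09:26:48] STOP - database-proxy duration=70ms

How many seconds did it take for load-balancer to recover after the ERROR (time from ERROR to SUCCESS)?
60

To calculate recovery time:

1. Find ERROR event for load-balancer: 2024-12-09 09:10:00
2. Find next SUCCESS event for load-balancer: 2024-12-09 09:11:00
3. Recovery time: 2024-12-09 09:11:00 - 2024-12-09 09:10:00 = 60 seconds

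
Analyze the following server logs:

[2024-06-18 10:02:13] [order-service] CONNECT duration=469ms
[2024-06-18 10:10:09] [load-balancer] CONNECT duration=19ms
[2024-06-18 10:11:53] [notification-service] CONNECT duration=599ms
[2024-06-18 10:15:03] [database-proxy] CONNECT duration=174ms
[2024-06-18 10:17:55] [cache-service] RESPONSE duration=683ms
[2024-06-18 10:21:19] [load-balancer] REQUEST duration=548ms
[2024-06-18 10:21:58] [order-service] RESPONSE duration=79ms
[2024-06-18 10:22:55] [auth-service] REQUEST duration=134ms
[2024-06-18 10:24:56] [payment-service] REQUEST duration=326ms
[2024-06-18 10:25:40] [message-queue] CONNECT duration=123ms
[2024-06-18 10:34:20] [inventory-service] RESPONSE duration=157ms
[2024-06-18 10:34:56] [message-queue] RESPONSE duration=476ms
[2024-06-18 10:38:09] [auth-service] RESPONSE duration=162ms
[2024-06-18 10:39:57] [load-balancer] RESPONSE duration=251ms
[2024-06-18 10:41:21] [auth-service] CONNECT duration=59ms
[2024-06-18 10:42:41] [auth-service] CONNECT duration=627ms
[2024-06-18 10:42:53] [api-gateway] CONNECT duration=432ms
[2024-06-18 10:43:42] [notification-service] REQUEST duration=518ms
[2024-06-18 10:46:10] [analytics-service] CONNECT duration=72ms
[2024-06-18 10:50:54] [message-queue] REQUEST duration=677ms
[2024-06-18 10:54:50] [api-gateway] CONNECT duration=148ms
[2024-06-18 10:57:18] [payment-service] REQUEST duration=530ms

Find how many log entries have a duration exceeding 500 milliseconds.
7

To count timeouts:

1. Threshold: 500ms
2. Extract duration from each log entry
3. Count entries where duration > 500
4. Timeout count: 7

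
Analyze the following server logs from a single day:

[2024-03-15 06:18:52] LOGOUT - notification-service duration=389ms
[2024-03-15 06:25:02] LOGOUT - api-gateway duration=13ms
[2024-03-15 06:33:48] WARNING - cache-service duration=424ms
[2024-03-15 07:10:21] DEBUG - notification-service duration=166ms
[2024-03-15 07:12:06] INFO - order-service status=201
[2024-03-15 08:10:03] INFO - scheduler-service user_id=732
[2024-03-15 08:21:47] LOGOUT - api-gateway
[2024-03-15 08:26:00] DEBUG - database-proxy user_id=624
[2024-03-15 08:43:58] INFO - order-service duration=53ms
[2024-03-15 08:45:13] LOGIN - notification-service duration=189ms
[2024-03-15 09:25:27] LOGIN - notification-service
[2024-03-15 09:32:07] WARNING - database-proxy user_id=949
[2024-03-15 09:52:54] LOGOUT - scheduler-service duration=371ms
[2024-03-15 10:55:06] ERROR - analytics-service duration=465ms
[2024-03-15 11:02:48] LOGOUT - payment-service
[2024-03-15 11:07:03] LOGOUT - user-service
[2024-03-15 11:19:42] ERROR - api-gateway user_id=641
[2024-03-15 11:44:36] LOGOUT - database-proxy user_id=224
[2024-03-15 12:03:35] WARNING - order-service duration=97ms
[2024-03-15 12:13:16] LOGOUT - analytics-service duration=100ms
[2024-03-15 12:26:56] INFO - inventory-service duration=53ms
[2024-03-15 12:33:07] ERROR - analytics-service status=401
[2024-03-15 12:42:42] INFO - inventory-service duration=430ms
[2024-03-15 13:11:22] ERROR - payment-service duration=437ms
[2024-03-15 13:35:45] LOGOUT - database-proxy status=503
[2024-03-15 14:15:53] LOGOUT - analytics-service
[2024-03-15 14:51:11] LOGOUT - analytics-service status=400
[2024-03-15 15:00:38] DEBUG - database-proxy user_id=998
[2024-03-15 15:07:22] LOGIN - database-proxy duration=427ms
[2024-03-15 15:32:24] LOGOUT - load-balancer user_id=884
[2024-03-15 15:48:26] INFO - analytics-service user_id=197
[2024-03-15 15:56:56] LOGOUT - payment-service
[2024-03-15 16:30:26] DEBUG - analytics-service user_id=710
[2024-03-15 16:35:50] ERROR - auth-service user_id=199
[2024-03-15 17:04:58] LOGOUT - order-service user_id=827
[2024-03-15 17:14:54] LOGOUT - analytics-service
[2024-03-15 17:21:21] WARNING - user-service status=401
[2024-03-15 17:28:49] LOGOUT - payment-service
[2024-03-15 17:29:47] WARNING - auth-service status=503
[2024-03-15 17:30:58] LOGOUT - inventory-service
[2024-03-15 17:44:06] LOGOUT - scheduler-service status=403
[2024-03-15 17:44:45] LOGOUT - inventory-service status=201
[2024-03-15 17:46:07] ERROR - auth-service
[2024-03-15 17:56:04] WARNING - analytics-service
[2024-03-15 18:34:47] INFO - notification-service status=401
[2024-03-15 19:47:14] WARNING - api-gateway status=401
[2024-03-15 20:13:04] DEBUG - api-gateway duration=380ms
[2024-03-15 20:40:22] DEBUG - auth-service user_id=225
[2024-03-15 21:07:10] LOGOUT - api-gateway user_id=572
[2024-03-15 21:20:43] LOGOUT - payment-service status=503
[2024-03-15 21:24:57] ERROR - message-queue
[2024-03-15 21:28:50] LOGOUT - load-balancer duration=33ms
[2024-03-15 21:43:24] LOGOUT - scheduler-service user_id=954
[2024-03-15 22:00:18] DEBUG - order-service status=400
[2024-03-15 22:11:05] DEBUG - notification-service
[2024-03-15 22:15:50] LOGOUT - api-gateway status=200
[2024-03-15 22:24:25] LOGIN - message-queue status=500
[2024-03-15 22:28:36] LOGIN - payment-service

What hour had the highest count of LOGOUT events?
17

To find the peak hour:

1. Group all LOGOUT events by hour
2. Count events in each hour
3. Find hour with maximum count
4. Peak hour: 17 (with 6 events)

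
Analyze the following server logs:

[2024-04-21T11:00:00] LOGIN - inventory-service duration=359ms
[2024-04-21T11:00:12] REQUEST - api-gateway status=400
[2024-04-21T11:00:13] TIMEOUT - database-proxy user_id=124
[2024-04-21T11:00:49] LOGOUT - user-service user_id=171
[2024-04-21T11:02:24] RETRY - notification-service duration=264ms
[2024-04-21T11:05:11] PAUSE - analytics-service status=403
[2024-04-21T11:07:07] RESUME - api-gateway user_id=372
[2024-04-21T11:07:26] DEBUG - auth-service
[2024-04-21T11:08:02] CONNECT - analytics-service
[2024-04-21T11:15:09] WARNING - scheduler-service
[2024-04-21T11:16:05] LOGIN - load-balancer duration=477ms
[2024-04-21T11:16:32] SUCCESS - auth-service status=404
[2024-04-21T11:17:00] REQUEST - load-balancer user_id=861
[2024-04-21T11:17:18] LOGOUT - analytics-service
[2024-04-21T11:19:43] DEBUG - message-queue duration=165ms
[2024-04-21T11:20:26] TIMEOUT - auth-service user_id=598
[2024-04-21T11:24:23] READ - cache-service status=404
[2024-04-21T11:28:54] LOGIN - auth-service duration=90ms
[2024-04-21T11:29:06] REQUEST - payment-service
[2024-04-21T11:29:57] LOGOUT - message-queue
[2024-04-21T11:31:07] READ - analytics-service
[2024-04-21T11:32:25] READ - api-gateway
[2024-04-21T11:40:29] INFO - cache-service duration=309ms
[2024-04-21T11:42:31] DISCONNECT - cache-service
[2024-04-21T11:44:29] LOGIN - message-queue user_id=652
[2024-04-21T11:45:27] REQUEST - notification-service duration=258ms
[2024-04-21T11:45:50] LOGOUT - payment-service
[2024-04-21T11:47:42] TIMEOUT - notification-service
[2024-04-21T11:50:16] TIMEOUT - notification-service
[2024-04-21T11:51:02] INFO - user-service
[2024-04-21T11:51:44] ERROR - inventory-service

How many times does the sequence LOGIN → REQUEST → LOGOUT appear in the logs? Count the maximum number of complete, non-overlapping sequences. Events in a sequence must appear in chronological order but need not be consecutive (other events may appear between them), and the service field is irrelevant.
4

To count sequences:

1. Look for pattern: LOGIN → REQUEST → LOGOUT
2. Greedily scan the log in chronological order, matching each sequence element in turn (ignoring service)
3. Each time the full pattern completes, increment the count and restart matching from the next event
4. Complete non-overlapping sequences found: 4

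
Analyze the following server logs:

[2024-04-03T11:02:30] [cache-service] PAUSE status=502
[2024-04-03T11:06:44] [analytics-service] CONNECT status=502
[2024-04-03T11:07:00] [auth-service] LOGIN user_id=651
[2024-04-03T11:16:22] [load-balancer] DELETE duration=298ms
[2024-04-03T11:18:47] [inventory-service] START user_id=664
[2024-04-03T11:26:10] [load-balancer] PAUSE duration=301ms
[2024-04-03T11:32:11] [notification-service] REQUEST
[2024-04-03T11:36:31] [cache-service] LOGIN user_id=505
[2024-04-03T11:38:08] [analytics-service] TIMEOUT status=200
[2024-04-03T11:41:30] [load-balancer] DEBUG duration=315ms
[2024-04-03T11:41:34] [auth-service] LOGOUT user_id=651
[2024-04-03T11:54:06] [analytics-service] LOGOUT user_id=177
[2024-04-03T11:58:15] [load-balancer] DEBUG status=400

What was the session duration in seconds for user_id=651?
2074

To calculate session duration:

1. Find LOGIN event for user_id=651: 2024-04-03T11:07:00
2. Find LOGOUT event for user_id=651: 2024-04-03T11:41:34
3. Session duration: 2024-04-03T11:41:34 - 2024-04-03T11:07:00 = 2074 seconds (34 minutes)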